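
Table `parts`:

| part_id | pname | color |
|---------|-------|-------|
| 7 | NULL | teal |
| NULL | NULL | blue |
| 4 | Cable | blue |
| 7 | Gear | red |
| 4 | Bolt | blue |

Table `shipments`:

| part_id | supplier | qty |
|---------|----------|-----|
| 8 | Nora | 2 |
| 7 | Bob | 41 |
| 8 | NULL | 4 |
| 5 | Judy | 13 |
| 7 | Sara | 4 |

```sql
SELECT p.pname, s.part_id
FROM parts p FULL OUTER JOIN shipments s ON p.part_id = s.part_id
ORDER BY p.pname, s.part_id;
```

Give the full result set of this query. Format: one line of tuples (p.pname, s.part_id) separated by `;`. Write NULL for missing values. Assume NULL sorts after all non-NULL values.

(Bolt, NULL); (Cable, NULL); (Gear, 7); (Gear, 7); (NULL, 5); (NULL, 7); (NULL, 7); (NULL, 8); (NULL, 8); (NULL, NULL)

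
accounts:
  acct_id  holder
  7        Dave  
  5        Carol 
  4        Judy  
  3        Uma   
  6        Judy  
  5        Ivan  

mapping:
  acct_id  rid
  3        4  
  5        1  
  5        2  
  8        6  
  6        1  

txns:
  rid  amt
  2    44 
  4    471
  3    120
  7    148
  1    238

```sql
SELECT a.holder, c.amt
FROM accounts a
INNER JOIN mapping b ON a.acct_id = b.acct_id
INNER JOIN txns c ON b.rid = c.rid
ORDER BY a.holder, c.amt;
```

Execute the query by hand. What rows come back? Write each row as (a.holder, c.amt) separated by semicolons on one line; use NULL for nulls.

Joins associate left-to-right: accounts INNER JOIN mapping on acct_id gives 6 intermediate row(s).
Then INNER JOIN `txns c` on rid: keep only rows whose b.rid appears in c.

(Carol, 44); (Carol, 238); (Ivan, 44); (Ivan, 238); (Judy, 238); (Uma, 471)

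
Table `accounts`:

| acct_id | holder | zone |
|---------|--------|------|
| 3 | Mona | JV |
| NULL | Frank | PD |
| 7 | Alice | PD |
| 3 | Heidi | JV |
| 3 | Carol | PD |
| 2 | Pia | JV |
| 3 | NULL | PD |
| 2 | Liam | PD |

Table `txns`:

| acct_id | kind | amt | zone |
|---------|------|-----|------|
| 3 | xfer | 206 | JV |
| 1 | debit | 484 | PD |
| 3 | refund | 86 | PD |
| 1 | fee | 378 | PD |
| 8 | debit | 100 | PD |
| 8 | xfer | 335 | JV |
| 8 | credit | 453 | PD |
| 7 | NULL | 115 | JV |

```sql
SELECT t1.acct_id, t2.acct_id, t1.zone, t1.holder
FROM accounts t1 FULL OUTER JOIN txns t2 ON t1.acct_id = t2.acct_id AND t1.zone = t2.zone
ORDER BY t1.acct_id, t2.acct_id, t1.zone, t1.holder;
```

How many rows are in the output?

FULL OUTER JOIN keeps every row from both sides; unmatched rows get NULL for the other side's columns.
Matching on t1.acct_id = t2.acct_id AND t1.zone = t2.zone. A NULL in a compared column never satisfies the condition.
- t1 (acct_id=3, zone=JV) pairs with 1 row(s) of t2.
- t1 (acct_id=NULL, zone=PD) has no partner → padded with NULL.
- t1 (acct_id=7, zone=PD) has no partner → padded with NULL.
- t1 (acct_id=3, zone=JV) pairs with 1 row(s) of t2.
- t1 (acct_id=3, zone=PD) pairs with 1 row(s) of t2.
- t1 (acct_id=2, zone=JV) has no partner → padded with NULL.
- t1 (acct_id=3, zone=PD) pairs with 1 row(s) of t2.
- t1 (acct_id=2, zone=PD) has no partner → padded with NULL.
- 6 row(s) from t2 found no t1 partner → padded with NULL.
Total: 4 matched + 10 padded = 14 rows.

14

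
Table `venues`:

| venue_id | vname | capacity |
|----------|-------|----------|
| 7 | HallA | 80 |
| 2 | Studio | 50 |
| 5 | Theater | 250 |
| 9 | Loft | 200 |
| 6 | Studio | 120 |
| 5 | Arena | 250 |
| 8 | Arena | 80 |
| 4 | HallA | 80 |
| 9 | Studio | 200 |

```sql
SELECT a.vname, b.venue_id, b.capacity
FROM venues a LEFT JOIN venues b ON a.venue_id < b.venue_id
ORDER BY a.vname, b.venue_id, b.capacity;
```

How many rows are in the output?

LEFT JOIN keeps every row from `venues a`; unmatched rows get NULL for `venues b`'s columns.
Matching on a.venue_id < b.venue_id.
- venue_id=7: 3 matching b row(s), so 3 row(s) emitted.
- venue_id=2: 8 matching b row(s), so 8 row(s) emitted.
- venue_id=5: 5 matching b row(s), so 5 row(s) emitted.
- venue_id=9: no b row matches, row kept with b columns NULL.
- venue_id=6: 4 matching b row(s), so 4 row(s) emitted.
- venue_id=5: 5 matching b row(s), so 5 row(s) emitted.
- venue_id=8: 2 matching b row(s), so 2 row(s) emitted.
- venue_id=4: 7 matching b row(s), so 7 row(s) emitted.
- venue_id=9: no b row matches, row kept with b columns NULL.
Total: 34 matched + 2 padded = 36 rows.

36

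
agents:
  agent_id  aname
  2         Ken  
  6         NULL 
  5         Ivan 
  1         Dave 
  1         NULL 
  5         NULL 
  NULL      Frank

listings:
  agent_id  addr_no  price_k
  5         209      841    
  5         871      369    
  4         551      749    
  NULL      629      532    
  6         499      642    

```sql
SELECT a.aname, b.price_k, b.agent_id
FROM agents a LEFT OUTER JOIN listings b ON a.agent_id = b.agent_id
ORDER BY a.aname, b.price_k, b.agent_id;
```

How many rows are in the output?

LEFT JOIN keeps every row from `agents`; unmatched rows get NULL for `listings`'s columns.
Matching on a.agent_id = b.agent_id. A NULL in a compared column never satisfies the condition.
Matched pairs: 5; unmatched a rows kept: 4.
Total: 5 matched + 4 padded = 9 rows.

9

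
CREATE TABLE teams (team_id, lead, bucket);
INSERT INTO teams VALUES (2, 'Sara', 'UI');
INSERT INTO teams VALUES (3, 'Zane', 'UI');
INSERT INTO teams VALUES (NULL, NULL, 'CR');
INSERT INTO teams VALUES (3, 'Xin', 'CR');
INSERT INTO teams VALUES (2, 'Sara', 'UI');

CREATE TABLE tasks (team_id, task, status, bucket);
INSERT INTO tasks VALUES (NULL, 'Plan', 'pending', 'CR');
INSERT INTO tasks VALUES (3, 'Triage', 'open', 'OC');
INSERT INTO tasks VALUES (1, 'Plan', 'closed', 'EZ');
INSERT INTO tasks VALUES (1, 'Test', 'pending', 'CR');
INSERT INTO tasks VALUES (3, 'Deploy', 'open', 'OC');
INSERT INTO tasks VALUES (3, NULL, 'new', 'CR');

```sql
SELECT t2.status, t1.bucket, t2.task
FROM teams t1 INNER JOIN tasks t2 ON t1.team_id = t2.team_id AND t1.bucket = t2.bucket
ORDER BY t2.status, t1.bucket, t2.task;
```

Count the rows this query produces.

1

INNER JOIN keeps only pairs where the ON condition holds.
Matching on t1.team_id = t2.team_id AND t1.bucket = t2.bucket. A NULL in a compared column never satisfies the condition.
- t1[0] team_id=2, bucket=UI → no match; dropped.
- t1[1] team_id=3, bucket=UI → no match; dropped.
- t1[2] team_id=NULL, bucket=CR → no match; dropped.
- t1[3] team_id=3, bucket=CR → 1 match(es) in t2 → 1 row(s).
- t1[4] team_id=2, bucket=UI → no match; dropped.
Total: 1 rows.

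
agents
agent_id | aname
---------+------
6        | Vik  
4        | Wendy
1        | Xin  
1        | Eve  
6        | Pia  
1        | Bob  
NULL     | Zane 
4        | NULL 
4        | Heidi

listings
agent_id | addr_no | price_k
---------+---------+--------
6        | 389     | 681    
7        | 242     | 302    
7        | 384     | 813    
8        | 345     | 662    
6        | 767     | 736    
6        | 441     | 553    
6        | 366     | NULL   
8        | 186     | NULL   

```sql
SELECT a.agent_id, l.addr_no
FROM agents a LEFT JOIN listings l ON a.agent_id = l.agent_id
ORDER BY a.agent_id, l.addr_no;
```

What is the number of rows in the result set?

15

LEFT JOIN keeps every row from `agents`; unmatched rows get NULL for `listings`'s columns.
Matching on a.agent_id = l.agent_id. A NULL in a compared column never satisfies the condition.
- a row (agent_id=6): matches 4 l row(s) → 4 output row(s).
- a row (agent_id=4): no match → kept, l columns NULL.
- a row (agent_id=1): no match → kept, l columns NULL.
- a row (agent_id=1): no match → kept, l columns NULL.
- a row (agent_id=6): matches 4 l row(s) → 4 output row(s).
- a row (agent_id=1): no match → kept, l columns NULL.
- a row (agent_id=NULL): no match → kept, l columns NULL.
- a row (agent_id=4): no match → kept, l columns NULL.
- a row (agent_id=4): no match → kept, l columns NULL.
Total: 8 matched + 7 padded = 15 rows.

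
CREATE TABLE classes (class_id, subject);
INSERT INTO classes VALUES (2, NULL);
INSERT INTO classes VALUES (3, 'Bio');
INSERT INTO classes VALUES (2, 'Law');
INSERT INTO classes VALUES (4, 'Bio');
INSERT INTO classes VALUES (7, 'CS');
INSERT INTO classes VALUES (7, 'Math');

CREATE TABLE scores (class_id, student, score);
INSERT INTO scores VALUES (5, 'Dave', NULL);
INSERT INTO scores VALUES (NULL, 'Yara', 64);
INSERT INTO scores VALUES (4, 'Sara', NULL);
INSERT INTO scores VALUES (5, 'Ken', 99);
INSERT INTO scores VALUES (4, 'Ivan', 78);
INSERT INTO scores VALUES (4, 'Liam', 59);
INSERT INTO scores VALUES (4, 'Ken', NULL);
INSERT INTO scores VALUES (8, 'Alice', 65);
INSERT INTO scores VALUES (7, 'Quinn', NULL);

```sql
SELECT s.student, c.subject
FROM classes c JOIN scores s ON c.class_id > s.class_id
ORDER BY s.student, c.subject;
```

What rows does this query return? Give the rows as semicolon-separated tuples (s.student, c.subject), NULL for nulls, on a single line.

(Dave, CS); (Dave, Math); (Ivan, CS); (Ivan, Math); (Ken, CS); (Ken, CS); (Ken, Math); (Ken, Math); (Liam, CS); (Liam, Math); (Sara, CS); (Sara, Math)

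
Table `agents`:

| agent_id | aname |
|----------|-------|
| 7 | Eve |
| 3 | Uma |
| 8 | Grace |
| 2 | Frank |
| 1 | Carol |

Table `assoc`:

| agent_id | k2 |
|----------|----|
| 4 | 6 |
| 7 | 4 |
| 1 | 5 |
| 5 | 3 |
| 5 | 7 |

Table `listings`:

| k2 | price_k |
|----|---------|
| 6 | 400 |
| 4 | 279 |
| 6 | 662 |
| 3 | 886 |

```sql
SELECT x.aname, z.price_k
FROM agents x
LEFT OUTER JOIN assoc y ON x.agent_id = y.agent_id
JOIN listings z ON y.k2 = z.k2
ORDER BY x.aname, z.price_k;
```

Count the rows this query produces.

1

Step 1 — x LEFT JOIN y on agent_id → 5 row(s).
Then INNER JOIN `listings z` on k2: keep only rows whose y.k2 appears in z.
Result: 1 row(s).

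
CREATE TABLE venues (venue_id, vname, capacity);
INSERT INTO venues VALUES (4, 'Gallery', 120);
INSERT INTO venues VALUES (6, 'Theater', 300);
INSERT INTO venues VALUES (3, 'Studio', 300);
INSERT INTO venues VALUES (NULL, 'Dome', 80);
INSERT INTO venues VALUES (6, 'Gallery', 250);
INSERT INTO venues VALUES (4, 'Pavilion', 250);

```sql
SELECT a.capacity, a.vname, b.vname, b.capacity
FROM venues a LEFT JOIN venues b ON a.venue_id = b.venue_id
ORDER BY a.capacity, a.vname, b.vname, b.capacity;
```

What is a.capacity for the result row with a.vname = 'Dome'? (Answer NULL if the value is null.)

80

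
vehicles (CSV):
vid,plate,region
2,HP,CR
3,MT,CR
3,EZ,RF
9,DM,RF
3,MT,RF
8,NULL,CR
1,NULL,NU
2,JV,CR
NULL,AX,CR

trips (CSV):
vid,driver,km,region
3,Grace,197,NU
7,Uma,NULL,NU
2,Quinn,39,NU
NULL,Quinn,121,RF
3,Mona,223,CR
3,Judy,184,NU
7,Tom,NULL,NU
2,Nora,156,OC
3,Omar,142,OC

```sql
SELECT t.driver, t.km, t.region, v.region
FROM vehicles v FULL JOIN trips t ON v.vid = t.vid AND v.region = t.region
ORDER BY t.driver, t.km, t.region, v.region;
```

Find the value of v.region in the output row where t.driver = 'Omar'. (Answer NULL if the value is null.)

NULL

FULL OUTER JOIN keeps every row from both sides; unmatched rows get NULL for the other side's columns.
Matching on v.vid = t.vid AND v.region = t.region. A NULL in a compared column never satisfies the condition.
- v row (vid=2, region=CR): no match → kept, t columns NULL.
- v row (vid=3, region=CR): matches 1 t row(s) → 1 output row(s).
- v row (vid=3, region=RF): no match → kept, t columns NULL.
- v row (vid=9, region=RF): no match → kept, t columns NULL.
- v row (vid=3, region=RF): no match → kept, t columns NULL.
- v row (vid=8, region=CR): no match → kept, t columns NULL.
- v row (vid=1, region=NU): no match → kept, t columns NULL.
- v row (vid=2, region=CR): no match → kept, t columns NULL.
- v row (vid=NULL, region=CR): no match → kept, t columns NULL.
- plus 8 unmatched t row(s), each kept with NULL v columns.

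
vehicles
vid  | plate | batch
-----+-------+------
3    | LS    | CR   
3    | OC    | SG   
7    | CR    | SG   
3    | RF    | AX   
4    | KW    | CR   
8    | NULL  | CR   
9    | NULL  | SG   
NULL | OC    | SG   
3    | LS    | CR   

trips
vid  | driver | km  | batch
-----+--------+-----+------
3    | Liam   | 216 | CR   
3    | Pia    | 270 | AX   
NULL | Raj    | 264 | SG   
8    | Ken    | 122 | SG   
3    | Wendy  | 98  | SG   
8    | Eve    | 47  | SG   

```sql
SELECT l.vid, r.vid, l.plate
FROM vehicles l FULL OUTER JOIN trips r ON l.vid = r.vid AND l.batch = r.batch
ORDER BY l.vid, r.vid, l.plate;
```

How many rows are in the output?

12

FULL OUTER JOIN keeps every row from both sides; unmatched rows get NULL for the other side's columns.
Matching on l.vid = r.vid AND l.batch = r.batch. A NULL in a compared column never satisfies the condition.
Matched pairs: 4; unmatched l rows kept: 5; unmatched r rows kept: 3.
Total: 4 matched + 8 padded = 12 rows.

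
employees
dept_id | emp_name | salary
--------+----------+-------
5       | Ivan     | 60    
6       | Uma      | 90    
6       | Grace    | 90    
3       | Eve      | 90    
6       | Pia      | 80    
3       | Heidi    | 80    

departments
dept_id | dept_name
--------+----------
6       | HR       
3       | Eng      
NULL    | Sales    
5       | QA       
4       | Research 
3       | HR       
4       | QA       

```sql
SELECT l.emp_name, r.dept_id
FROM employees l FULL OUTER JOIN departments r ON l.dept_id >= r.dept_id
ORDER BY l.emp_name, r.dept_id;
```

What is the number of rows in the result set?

FULL OUTER JOIN keeps every row from both sides; unmatched rows get NULL for the other side's columns.
Matching on l.dept_id >= r.dept_id. A NULL in a compared column never satisfies the condition.
Matched pairs: 27; unmatched l rows kept: 0; unmatched r rows kept: 1.
Total: 27 matched + 1 padded = 28 rows.

28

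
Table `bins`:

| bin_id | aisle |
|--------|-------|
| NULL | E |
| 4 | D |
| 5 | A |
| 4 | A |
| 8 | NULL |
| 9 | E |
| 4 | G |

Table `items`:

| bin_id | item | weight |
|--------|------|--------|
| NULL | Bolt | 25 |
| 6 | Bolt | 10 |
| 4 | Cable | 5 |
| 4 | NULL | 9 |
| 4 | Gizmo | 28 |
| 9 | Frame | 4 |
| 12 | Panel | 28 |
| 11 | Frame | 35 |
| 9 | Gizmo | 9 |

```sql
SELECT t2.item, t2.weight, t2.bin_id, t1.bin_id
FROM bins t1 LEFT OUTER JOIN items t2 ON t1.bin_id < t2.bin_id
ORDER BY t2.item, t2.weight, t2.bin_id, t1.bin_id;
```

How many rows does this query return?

27

LEFT JOIN keeps every row from `bins`; unmatched rows get NULL for `items`'s columns.
Matching on t1.bin_id < t2.bin_id. A NULL in a compared column never satisfies the condition.
Matched pairs: 26; unmatched t1 rows kept: 1.
Total: 26 matched + 1 padded = 27 rows.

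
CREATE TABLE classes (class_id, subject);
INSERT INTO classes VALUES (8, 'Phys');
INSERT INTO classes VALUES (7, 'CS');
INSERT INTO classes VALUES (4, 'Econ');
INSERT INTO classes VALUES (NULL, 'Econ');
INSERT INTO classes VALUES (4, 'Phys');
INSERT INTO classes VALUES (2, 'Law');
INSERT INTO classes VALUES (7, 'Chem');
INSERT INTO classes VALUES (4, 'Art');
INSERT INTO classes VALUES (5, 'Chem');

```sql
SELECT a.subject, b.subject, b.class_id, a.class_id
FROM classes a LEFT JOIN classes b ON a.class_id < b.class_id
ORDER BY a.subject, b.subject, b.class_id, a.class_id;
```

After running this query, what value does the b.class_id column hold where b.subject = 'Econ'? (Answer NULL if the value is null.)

LEFT JOIN keeps every row from `classes a`; unmatched rows get NULL for `classes b`'s columns.
Matching on a.class_id < b.class_id. A NULL in a compared column never satisfies the condition.
Matched pairs: 24; unmatched a rows kept: 2.

4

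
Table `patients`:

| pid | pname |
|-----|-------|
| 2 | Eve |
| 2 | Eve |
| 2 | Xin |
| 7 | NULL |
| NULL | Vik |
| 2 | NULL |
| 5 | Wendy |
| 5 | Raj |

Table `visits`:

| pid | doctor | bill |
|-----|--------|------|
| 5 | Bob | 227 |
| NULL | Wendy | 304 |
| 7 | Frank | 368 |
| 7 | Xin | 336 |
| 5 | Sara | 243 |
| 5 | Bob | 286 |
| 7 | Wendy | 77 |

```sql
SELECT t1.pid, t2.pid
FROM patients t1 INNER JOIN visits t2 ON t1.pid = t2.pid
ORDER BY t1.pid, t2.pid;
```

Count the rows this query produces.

9

INNER JOIN keeps only pairs where the ON condition holds.
Matching on t1.pid = t2.pid. A NULL in a compared column never satisfies the condition.
- t1[0] pid=2 → no match; dropped.
- t1[1] pid=2 → no match; dropped.
- t1[2] pid=2 → no match; dropped.
- t1[3] pid=7 → 3 match(es) in t2 → 3 row(s).
- t1[4] pid=NULL → no match; dropped.
- t1[5] pid=2 → no match; dropped.
- t1[6] pid=5 → 3 match(es) in t2 → 3 row(s).
- t1[7] pid=5 → 3 match(es) in t2 → 3 row(s).
Total: 9 rows.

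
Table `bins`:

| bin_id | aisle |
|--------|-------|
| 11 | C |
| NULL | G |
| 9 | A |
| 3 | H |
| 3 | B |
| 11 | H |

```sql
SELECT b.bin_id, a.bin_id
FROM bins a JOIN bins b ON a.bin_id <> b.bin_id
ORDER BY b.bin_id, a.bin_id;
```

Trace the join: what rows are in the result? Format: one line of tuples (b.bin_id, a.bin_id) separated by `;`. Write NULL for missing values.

(3, 9); (3, 9); (3, 11); (3, 11); (3, 11); (3, 11); (9, 3); (9, 3); (9, 11); (9, 11); (11, 3); (11, 3); (11, 3); (11, 3); (11, 9); (11, 9)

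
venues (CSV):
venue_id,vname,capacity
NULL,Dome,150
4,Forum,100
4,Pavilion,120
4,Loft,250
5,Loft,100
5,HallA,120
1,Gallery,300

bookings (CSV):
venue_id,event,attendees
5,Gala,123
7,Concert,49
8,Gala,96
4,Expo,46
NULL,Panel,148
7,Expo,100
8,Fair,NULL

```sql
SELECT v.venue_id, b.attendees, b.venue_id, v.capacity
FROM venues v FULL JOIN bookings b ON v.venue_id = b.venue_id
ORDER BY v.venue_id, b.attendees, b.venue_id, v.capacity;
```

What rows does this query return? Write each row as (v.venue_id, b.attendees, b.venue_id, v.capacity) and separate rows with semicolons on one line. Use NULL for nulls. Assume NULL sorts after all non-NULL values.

(1, NULL, NULL, 300); (4, 46, 4, 100); (4, 46, 4, 120); (4, 46, 4, 250); (5, 123, 5, 100); (5, 123, 5, 120); (NULL, 49, 7, NULL); (NULL, 96, 8, NULL); (NULL, 100, 7, NULL); (NULL, 148, NULL, NULL); (NULL, NULL, 8, NULL); (NULL, NULL, NULL, 150)

FULL OUTER JOIN keeps every row from both sides; unmatched rows get NULL for the other side's columns.
Matching on v.venue_id = b.venue_id. A NULL in a compared column never satisfies the condition.
- v[0] venue_id=NULL → no match; kept with NULLs on the b side.
- v[1] venue_id=4 → 1 match(es) in b → 1 row(s).
- v[2] venue_id=4 → 1 match(es) in b → 1 row(s).
- v[3] venue_id=4 → 1 match(es) in b → 1 row(s).
- v[4] venue_id=5 → 1 match(es) in b → 1 row(s).
- v[5] venue_id=5 → 1 match(es) in b → 1 row(s).
- v[6] venue_id=1 → no match; kept with NULLs on the b side.
- 5 row(s) from b found no v partner → padded with NULL.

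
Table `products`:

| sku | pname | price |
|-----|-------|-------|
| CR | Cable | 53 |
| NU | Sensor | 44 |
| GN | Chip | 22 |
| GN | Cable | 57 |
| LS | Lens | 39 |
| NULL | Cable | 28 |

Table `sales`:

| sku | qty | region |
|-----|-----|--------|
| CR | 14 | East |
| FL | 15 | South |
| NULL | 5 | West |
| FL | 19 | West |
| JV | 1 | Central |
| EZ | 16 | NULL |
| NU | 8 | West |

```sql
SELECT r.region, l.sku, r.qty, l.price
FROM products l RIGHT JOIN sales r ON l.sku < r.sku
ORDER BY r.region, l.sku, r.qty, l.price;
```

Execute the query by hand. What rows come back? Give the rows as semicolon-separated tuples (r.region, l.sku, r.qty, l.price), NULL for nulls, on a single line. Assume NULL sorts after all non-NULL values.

RIGHT JOIN keeps every row from `sales`; unmatched rows get NULL for `products`'s columns.
Matching on l.sku < r.sku. A NULL in a compared column never satisfies the condition.
- l (sku=CR) pairs with 5 row(s) of r.
- l (sku=NU) has no partner in r.
- l (sku=GN) pairs with 2 row(s) of r.
- l (sku=GN) pairs with 2 row(s) of r.
- l (sku=LS) pairs with 1 row(s) of r.
- l (sku=NULL) has no partner in r.
- 2 row(s) from r found no l partner → padded with NULL.

(Central, CR, 1, 53); (Central, GN, 1, 22); (Central, GN, 1, 57); (East, NULL, 14, NULL); (South, CR, 15, 53); (West, CR, 8, 53); (West, CR, 19, 53); (West, GN, 8, 22); (West, GN, 8, 57); (West, LS, 8, 39); (West, NULL, 5, NULL); (NULL, CR, 16, 53)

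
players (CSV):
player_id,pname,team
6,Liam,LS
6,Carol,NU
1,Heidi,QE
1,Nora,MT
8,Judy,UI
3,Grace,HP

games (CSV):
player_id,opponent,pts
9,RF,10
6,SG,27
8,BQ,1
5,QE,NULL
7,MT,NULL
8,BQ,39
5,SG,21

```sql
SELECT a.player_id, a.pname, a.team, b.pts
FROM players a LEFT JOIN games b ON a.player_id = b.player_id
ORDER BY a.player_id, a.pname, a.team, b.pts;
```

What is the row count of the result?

7

LEFT JOIN keeps every row from `players`; unmatched rows get NULL for `games`'s columns.
Matching on a.player_id = b.player_id.
- a (player_id=6) pairs with 1 row(s) of b.
- a (player_id=6) pairs with 1 row(s) of b.
- a (player_id=1) has no partner → padded with NULL.
- a (player_id=1) has no partner → padded with NULL.
- a (player_id=8) pairs with 2 row(s) of b.
- a (player_id=3) has no partner → padded with NULL.
Total: 4 matched + 3 padded = 7 rows.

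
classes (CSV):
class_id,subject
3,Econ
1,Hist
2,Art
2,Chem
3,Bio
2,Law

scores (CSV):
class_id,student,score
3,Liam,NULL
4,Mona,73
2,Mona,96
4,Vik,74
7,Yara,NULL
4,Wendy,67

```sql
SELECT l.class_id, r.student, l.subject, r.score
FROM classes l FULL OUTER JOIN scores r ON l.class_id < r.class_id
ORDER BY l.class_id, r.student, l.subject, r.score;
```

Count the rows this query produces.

29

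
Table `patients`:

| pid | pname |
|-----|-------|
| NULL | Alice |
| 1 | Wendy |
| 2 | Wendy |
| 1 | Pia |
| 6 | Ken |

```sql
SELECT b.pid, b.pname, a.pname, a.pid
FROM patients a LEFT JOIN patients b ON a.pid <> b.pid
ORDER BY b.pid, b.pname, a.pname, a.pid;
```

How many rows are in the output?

LEFT JOIN keeps every row from `patients a`; unmatched rows get NULL for `patients b`'s columns.
Matching on a.pid <> b.pid. A NULL in a compared column never satisfies the condition.
Matched pairs: 10; unmatched a rows kept: 1.
Total: 10 matched + 1 padded = 11 rows.

11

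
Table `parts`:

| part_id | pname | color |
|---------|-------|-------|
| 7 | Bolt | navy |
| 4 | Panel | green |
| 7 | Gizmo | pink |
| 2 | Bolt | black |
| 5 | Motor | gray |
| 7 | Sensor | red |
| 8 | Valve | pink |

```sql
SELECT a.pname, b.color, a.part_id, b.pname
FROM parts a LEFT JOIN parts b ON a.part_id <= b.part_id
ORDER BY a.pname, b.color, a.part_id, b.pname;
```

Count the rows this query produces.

LEFT JOIN keeps every row from `parts a`; unmatched rows get NULL for `parts b`'s columns.
Matching on a.part_id <= b.part_id.
- part_id=7: 4 matching b row(s), so 4 row(s) emitted.
- part_id=4: 6 matching b row(s), so 6 row(s) emitted.
- part_id=7: 4 matching b row(s), so 4 row(s) emitted.
- part_id=2: 7 matching b row(s), so 7 row(s) emitted.
- part_id=5: 5 matching b row(s), so 5 row(s) emitted.
- part_id=7: 4 matching b row(s), so 4 row(s) emitted.
- part_id=8: 1 matching b row(s), so 1 row(s) emitted.
Total: 31 rows.

31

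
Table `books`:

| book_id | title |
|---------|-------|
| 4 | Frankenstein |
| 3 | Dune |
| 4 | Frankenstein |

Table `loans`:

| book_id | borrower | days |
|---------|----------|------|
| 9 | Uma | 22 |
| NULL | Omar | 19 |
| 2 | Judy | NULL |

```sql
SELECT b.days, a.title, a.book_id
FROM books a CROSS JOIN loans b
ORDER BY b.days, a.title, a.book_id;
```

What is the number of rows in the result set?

CROSS JOIN pairs every row of `books` with every row of `loans`: 3 × 3 = 9 rows.

9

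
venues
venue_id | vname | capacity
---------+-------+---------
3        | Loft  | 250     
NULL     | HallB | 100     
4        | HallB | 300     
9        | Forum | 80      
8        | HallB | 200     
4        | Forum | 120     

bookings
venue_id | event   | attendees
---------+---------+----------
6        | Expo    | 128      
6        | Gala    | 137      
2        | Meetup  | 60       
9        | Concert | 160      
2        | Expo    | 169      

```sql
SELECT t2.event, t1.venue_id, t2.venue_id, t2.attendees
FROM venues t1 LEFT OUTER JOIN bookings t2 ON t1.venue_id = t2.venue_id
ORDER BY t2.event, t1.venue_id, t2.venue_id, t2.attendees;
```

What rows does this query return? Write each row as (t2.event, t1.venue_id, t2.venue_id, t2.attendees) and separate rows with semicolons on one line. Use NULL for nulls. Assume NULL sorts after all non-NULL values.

(Concert, 9, 9, 160); (NULL, 3, NULL, NULL); (NULL, 4, NULL, NULL); (NULL, 4, NULL, NULL); (NULL, 8, NULL, NULL); (NULL, NULL, NULL, NULL)

LEFT JOIN keeps every row from `venues`; unmatched rows get NULL for `bookings`'s columns.
Matching on t1.venue_id = t2.venue_id. A NULL in a compared column never satisfies the condition.
- venue_id=3: no t2 row matches, row kept with t2 columns NULL.
- venue_id=NULL: no t2 row matches, row kept with t2 columns NULL.
- venue_id=4: no t2 row matches, row kept with t2 columns NULL.
- venue_id=9: 1 matching t2 row(s), so 1 row(s) emitted.
- venue_id=8: no t2 row matches, row kept with t2 columns NULL.
- venue_id=4: no t2 row matches, row kept with t2 columns NULL.
After projecting and ordering:
t2.event | t1.venue_id | t2.venue_id | t2.attendees
Concert | 9 | 9 | 160
NULL | 3 | NULL | NULL
NULL | 4 | NULL | NULL
NULL | 4 | NULL | NULL
NULL | 8 | NULL | NULL
NULL | NULL | NULL | NULL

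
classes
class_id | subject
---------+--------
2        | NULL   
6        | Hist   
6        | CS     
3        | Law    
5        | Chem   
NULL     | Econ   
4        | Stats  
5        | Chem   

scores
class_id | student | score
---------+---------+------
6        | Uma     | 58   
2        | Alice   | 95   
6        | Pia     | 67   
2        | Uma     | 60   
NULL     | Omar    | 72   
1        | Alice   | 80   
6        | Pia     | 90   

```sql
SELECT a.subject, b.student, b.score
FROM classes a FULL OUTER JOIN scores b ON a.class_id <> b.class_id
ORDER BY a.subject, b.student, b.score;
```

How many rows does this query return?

36

FULL OUTER JOIN keeps every row from both sides; unmatched rows get NULL for the other side's columns.
Matching on a.class_id <> b.class_id. A NULL in a compared column never satisfies the condition.
- a[0] class_id=2 → 4 match(es) in b → 4 row(s).
- a[1] class_id=6 → 3 match(es) in b → 3 row(s).
- a[2] class_id=6 → 3 match(es) in b → 3 row(s).
- a[3] class_id=3 → 6 match(es) in b → 6 row(s).
- a[4] class_id=5 → 6 match(es) in b → 6 row(s).
- a[5] class_id=NULL → no match; kept with NULLs on the b side.
- a[6] class_id=4 → 6 match(es) in b → 6 row(s).
- a[7] class_id=5 → 6 match(es) in b → 6 row(s).
- 1 row(s) from b found no a partner → padded with NULL.
Total: 34 matched + 2 padded = 36 rows.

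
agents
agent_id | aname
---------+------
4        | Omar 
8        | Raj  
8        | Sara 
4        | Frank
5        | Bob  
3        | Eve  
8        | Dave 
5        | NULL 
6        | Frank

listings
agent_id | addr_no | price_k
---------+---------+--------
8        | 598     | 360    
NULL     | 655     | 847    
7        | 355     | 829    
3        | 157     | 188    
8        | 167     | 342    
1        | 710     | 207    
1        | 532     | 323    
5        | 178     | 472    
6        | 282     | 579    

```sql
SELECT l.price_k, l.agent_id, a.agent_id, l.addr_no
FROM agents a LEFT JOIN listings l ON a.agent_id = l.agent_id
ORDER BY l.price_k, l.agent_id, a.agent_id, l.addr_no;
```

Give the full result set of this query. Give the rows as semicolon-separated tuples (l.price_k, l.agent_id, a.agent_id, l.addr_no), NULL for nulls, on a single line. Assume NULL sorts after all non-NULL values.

(188, 3, 3, 157); (342, 8, 8, 167); (342, 8, 8, 167); (342, 8, 8, 167); (360, 8, 8, 598); (360, 8, 8, 598); (360, 8, 8, 598); (472, 5, 5, 178); (472, 5, 5, 178); (579, 6, 6, 282); (NULL, NULL, 4, NULL); (NULL, NULL, 4, NULL)

LEFT JOIN keeps every row from `agents`; unmatched rows get NULL for `listings`'s columns.
Matching on a.agent_id = l.agent_id. A NULL in a compared column never satisfies the condition.
Matched pairs: 10; unmatched a rows kept: 2.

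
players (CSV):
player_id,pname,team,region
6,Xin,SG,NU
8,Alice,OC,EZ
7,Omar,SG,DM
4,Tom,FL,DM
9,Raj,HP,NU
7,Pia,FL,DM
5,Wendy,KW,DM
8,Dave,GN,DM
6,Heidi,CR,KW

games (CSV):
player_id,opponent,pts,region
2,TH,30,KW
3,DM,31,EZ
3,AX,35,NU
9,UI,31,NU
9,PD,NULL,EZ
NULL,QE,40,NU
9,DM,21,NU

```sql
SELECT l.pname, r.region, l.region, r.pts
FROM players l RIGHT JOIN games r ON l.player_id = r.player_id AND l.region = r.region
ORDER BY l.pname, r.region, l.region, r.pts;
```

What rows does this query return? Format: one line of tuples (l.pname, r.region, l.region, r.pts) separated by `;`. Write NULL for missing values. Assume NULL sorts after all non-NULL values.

RIGHT JOIN keeps every row from `games`; unmatched rows get NULL for `players`'s columns.
Matching on l.player_id = r.player_id AND l.region = r.region. A NULL in a compared column never satisfies the condition.
- l row (player_id=6, region=NU): no match.
- l row (player_id=8, region=EZ): no match.
- l row (player_id=7, region=DM): no match.
- l row (player_id=4, region=DM): no match.
- l row (player_id=9, region=NU): matches 2 r row(s) → 2 output row(s).
- l row (player_id=7, region=DM): no match.
- l row (player_id=5, region=DM): no match.
- l row (player_id=8, region=DM): no match.
- l row (player_id=6, region=KW): no match.
- 5 row(s) from r found no l partner → padded with NULL.
After projecting and ordering:
l.pname | r.region | l.region | r.pts
Raj | NU | NU | 21
Raj | NU | NU | 31
NULL | EZ | NULL | 31
NULL | EZ | NULL | NULL
NULL | KW | NULL | 30
NULL | NU | NULL | 35
NULL | NU | NULL | 40

(Raj, NU, NU, 21); (Raj, NU, NU, 31); (NULL, EZ, NULL, 31); (NULL, EZ, NULL, NULL); (NULL, KW, NULL, 30); (NULL, NU, NULL, 35); (NULL, NU, NULL, 40)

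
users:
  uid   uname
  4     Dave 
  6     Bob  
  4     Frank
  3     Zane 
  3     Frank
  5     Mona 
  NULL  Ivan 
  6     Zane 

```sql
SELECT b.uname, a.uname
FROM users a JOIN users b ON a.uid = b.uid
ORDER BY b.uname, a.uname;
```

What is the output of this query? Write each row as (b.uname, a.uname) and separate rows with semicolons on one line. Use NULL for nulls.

(Bob, Bob); (Bob, Zane); (Dave, Dave); (Dave, Frank); (Frank, Dave); (Frank, Frank); (Frank, Frank); (Frank, Zane); (Mona, Mona); (Zane, Bob); (Zane, Frank); (Zane, Zane); (Zane, Zane)

INNER JOIN keeps only pairs where the ON condition holds.
Matching on a.uid = b.uid. A NULL in a compared column never satisfies the condition.
- a[0] uid=4 → 2 match(es) in b → 2 row(s).
- a[1] uid=6 → 2 match(es) in b → 2 row(s).
- a[2] uid=4 → 2 match(es) in b → 2 row(s).
- a[3] uid=3 → 2 match(es) in b → 2 row(s).
- a[4] uid=3 → 2 match(es) in b → 2 row(s).
- a[5] uid=5 → 1 match(es) in b → 1 row(s).
- a[6] uid=NULL → no match; dropped.
- a[7] uid=6 → 2 match(es) in b → 2 row(s).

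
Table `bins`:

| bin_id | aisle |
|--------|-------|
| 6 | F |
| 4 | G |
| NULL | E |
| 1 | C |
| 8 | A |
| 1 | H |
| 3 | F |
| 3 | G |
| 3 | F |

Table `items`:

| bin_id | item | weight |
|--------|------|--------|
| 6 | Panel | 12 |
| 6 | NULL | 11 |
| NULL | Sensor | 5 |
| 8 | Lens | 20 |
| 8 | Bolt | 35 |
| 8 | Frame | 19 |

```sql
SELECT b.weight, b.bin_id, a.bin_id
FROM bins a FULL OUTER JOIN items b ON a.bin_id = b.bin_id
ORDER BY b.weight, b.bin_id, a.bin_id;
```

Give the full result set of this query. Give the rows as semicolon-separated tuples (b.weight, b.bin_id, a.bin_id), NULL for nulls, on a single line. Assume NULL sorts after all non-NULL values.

FULL OUTER JOIN keeps every row from both sides; unmatched rows get NULL for the other side's columns.
Matching on a.bin_id = b.bin_id. A NULL in a compared column never satisfies the condition.
- a[0] bin_id=6 → 2 match(es) in b → 2 row(s).
- a[1] bin_id=4 → no match; kept with NULLs on the b side.
- a[2] bin_id=NULL → no match; kept with NULLs on the b side.
- a[3] bin_id=1 → no match; kept with NULLs on the b side.
- a[4] bin_id=8 → 3 match(es) in b → 3 row(s).
- a[5] bin_id=1 → no match; kept with NULLs on the b side.
- a[6] bin_id=3 → no match; kept with NULLs on the b side.
- a[7] bin_id=3 → no match; kept with NULLs on the b side.
- a[8] bin_id=3 → no match; kept with NULLs on the b side.
- 1 row(s) from b found no a partner → padded with NULL.

(5, NULL, NULL); (11, 6, 6); (12, 6, 6); (19, 8, 8); (20, 8, 8); (35, 8, 8); (NULL, NULL, 1); (NULL, NULL, 1); (NULL, NULL, 3); (NULL, NULL, 3); (NULL, NULL, 3); (NULL, NULL, 4); (NULL, NULL, NULL)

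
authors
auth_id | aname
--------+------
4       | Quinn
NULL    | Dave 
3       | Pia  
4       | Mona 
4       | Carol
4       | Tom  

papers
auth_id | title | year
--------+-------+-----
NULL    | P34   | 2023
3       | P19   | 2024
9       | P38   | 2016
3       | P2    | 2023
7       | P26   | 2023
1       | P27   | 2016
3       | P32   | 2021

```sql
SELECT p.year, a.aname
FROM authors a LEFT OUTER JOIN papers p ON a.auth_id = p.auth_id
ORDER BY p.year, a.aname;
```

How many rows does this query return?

8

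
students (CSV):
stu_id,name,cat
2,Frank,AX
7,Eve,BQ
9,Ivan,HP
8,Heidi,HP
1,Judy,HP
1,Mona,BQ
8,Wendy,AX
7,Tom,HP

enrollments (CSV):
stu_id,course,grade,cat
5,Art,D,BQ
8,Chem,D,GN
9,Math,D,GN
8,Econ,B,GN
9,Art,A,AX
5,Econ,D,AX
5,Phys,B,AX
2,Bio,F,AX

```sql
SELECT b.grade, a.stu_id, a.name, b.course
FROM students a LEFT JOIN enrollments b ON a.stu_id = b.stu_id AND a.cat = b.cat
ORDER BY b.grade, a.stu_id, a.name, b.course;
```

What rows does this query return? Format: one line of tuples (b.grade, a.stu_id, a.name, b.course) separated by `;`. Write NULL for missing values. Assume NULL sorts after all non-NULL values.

(F, 2, Frank, Bio); (NULL, 1, Judy, NULL); (NULL, 1, Mona, NULL); (NULL, 7, Eve, NULL); (NULL, 7, Tom, NULL); (NULL, 8, Heidi, NULL); (NULL, 8, Wendy, NULL); (NULL, 9, Ivan, NULL)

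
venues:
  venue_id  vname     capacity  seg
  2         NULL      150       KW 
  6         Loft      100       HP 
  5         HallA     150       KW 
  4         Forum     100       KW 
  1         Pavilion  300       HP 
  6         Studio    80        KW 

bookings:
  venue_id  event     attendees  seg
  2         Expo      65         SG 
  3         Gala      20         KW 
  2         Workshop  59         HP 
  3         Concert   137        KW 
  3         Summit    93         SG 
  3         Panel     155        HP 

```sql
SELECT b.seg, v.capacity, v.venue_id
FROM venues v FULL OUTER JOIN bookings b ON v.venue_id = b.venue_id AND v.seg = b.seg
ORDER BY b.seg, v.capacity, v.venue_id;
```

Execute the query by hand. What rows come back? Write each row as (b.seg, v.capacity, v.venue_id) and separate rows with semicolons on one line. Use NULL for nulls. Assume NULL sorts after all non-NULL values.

(HP, NULL, NULL); (HP, NULL, NULL); (KW, NULL, NULL); (KW, NULL, NULL); (SG, NULL, NULL); (SG, NULL, NULL); (NULL, 80, 6); (NULL, 100, 4); (NULL, 100, 6); (NULL, 150, 2); (NULL, 150, 5); (NULL, 300, 1)

FULL OUTER JOIN keeps every row from both sides; unmatched rows get NULL for the other side's columns.
Matching on v.venue_id = b.venue_id AND v.seg = b.seg.
- v (venue_id=2, seg=KW) has no partner → padded with NULL.
- v (venue_id=6, seg=HP) has no partner → padded with NULL.
- v (venue_id=5, seg=KW) has no partner → padded with NULL.
- v (venue_id=4, seg=KW) has no partner → padded with NULL.
- v (venue_id=1, seg=HP) has no partner → padded with NULL.
- v (venue_id=6, seg=KW) has no partner → padded with NULL.
- 6 b row(s) had no v match → kept, v columns NULL.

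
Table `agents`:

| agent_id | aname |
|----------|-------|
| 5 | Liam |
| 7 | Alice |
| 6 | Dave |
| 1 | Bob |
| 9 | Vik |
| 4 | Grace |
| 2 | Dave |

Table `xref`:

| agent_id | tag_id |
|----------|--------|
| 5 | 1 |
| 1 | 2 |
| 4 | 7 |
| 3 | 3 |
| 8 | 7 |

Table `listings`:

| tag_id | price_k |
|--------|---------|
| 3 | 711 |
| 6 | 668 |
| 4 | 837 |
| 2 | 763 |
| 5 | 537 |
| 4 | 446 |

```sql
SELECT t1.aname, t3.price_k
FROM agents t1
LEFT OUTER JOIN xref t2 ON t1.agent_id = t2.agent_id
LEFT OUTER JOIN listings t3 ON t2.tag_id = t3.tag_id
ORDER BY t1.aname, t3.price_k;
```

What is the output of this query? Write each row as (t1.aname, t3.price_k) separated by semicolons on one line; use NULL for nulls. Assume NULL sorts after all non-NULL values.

(Alice, NULL); (Bob, 763); (Dave, NULL); (Dave, NULL); (Grace, NULL); (Liam, NULL); (Vik, NULL)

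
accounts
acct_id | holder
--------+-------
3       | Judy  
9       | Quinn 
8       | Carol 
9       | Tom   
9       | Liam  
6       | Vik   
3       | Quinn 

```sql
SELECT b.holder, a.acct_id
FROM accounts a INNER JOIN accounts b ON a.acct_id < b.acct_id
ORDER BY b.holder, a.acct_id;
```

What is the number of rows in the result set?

17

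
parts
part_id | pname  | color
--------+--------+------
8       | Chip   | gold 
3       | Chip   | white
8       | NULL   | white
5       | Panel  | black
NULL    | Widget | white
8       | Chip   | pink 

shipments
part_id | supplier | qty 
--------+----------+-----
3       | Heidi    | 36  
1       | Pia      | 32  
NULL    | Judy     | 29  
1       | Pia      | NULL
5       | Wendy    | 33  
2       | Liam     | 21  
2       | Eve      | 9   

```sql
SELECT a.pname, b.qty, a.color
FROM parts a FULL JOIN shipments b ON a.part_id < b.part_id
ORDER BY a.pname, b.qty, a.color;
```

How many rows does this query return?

FULL OUTER JOIN keeps every row from both sides; unmatched rows get NULL for the other side's columns.
Matching on a.part_id < b.part_id. A NULL in a compared column never satisfies the condition.
- part_id=8: no b row matches, row kept with b columns NULL.
- part_id=3: 1 matching b row(s), so 1 row(s) emitted.
- part_id=8: no b row matches, row kept with b columns NULL.
- part_id=5: no b row matches, row kept with b columns NULL.
- part_id=NULL: no b row matches, row kept with b columns NULL.
- part_id=8: no b row matches, row kept with b columns NULL.
- 6 row(s) from b found no a partner → padded with NULL.
Total: 1 matched + 11 padded = 12 rows.

12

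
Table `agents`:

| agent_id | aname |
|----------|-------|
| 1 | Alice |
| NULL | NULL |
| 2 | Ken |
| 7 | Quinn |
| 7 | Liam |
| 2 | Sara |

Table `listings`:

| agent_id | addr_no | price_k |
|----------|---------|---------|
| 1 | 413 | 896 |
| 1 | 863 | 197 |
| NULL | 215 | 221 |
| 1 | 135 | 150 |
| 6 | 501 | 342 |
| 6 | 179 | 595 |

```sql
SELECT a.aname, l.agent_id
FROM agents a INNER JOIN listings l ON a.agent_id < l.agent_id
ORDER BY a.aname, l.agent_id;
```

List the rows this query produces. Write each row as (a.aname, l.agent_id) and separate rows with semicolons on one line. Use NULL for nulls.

INNER JOIN keeps only pairs where the ON condition holds.
Matching on a.agent_id < l.agent_id. A NULL in a compared column never satisfies the condition.
- a[0] agent_id=1 → 2 match(es) in l → 2 row(s).
- a[1] agent_id=NULL → no match; dropped.
- a[2] agent_id=2 → 2 match(es) in l → 2 row(s).
- a[3] agent_id=7 → no match; dropped.
- a[4] agent_id=7 → no match; dropped.
- a[5] agent_id=2 → 2 match(es) in l → 2 row(s).
After projecting and ordering:
a.aname | l.agent_id
Alice | 6
Alice | 6
Ken | 6
Ken | 6
Sara | 6
Sara | 6

(Alice, 6); (Alice, 6); (Ken, 6); (Ken, 6); (Sara, 6); (Sara, 6)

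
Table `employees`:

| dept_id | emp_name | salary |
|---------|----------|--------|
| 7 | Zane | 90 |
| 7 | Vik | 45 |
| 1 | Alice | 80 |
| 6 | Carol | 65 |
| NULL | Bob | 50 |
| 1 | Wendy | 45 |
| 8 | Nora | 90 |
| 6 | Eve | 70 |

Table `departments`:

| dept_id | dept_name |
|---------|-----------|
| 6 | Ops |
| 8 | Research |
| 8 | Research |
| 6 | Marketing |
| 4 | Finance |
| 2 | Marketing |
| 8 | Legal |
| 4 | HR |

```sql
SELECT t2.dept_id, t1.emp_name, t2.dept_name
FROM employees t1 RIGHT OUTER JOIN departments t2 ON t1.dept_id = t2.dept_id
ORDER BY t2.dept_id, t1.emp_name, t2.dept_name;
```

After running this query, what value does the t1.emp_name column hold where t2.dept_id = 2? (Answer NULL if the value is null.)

NULL

RIGHT JOIN keeps every row from `departments`; unmatched rows get NULL for `employees`'s columns.
Matching on t1.dept_id = t2.dept_id. A NULL in a compared column never satisfies the condition.
Matched pairs: 7; unmatched t2 rows kept: 3.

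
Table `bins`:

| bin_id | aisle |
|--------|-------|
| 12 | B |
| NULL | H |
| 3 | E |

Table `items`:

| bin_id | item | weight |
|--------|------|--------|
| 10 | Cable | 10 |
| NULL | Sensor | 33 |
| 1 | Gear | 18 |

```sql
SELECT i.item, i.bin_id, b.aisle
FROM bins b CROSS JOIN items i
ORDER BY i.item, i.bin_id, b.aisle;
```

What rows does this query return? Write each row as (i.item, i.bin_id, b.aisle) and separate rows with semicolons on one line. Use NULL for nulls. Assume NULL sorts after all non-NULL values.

(Cable, 10, B); (Cable, 10, E); (Cable, 10, H); (Gear, 1, B); (Gear, 1, E); (Gear, 1, H); (Sensor, NULL, B); (Sensor, NULL, E); (Sensor, NULL, H)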